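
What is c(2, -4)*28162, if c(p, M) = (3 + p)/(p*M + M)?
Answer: -70405/6 ≈ -11734.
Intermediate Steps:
c(p, M) = (3 + p)/(M + M*p) (c(p, M) = (3 + p)/(M*p + M) = (3 + p)/(M + M*p))
c(2, -4)*28162 = ((3 + 2)/((-4)*(1 + 2)))*28162 = -¼*5/3*28162 = -¼*⅓*5*28162 = -5/12*28162 = -70405/6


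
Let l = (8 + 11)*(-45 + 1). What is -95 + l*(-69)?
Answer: 57589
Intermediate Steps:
l = -836 (l = 19*(-44) = -836)
-95 + l*(-69) = -95 - 836*(-69) = -95 + 57684 = 57589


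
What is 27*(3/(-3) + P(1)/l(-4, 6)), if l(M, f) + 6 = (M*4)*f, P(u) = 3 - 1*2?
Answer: -927/34 ≈ -27.265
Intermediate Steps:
P(u) = 1 (P(u) = 3 - 2 = 1)
l(M, f) = -6 + 4*M*f (l(M, f) = -6 + (M*4)*f = -6 + (4*M)*f = -6 + 4*M*f)
27*(3/(-3) + P(1)/l(-4, 6)) = 27*(3/(-3) + 1/(-6 + 4*(-4)*6)) = 27*(3*(-1/3) + 1/(-6 - 96)) = 27*(-1 + 1/(-102)) = 27*(-1 + 1*(-1/102)) = 27*(-1 - 1/102) = 27*(-103/102) = -927/34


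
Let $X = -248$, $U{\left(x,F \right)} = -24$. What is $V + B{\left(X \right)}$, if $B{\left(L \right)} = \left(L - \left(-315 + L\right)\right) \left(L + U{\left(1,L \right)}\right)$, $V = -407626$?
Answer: $-493306$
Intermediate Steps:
$B{\left(L \right)} = -7560 + 315 L$ ($B{\left(L \right)} = \left(L - \left(-315 + L\right)\right) \left(L - 24\right) = 315 \left(-24 + L\right) = -7560 + 315 L$)
$V + B{\left(X \right)} = -407626 + \left(-7560 + 315 \left(-248\right)\right) = -407626 - 85680 = -493306$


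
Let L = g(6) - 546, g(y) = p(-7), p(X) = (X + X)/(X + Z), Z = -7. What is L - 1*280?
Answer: -825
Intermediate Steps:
p(X) = 2*X/(-7 + X) (p(X) = (X + X)/(X - 7) = (2*X)/(-7 + X) = 2*X/(-7 + X))
g(y) = 1 (g(y) = 2*(-7)/(-7 - 7) = 2*(-7)/(-14) = 2*(-7)*(-1/14) = 1)
L = -545 (L = 1 - 546 = -545)
L - 1*280 = -545 - 1*280 = -545 - 280 = -825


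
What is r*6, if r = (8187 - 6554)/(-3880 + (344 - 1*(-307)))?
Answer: -9798/3229 ≈ -3.0344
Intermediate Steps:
r = -1633/3229 (r = 1633/(-3880 + (344 + 307)) = 1633/(-3880 + 651) = 1633/(-3229) = 1633*(-1/3229) = -1633/3229 ≈ -0.50573)
r*6 = -1633/3229*6 = -9798/3229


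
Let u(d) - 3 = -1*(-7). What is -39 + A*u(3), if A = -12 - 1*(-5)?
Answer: -109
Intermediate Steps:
u(d) = 10 (u(d) = 3 - 1*(-7) = 3 + 7 = 10)
A = -7 (A = -12 + 5 = -7)
-39 + A*u(3) = -39 - 7*10 = -39 - 70 = -109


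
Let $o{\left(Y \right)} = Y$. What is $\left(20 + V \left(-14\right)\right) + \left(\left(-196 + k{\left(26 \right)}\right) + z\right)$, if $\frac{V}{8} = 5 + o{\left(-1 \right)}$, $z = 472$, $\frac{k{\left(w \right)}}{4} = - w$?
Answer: $-256$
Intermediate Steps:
$k{\left(w \right)} = - 4 w$ ($k{\left(w \right)} = 4 \left(- w\right) = - 4 w$)
$V = 32$ ($V = 8 \left(5 - 1\right) = 8 \cdot 4 = 32$)
$\left(20 + V \left(-14\right)\right) + \left(\left(-196 + k{\left(26 \right)}\right) + z\right) = \left(20 + 32 \left(-14\right)\right) + \left(\left(-196 - 104\right) + 472\right) = \left(20 - 448\right) + \left(\left(-196 - 104\right) + 472\right) = -428 + \left(-300 + 472\right) = -428 + 172 = -256$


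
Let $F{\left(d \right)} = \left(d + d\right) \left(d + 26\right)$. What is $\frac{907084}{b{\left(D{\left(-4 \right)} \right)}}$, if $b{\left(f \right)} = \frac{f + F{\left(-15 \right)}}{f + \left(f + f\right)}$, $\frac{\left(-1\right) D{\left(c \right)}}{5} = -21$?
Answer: $- \frac{6349588}{5} \approx -1.2699 \cdot 10^{6}$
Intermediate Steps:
$F{\left(d \right)} = 2 d \left(26 + d\right)$
$D{\left(c \right)} = 105$ ($D{\left(c \right)} = \left(-5\right) \left(-21\right) = 105$)
$b{\left(f \right)} = \frac{-330 + f}{3 f}$ ($b{\left(f \right)} = \frac{f + 2 \left(-15\right) \left(26 - 15\right)}{f + \left(f + f\right)} = \frac{f + 2 \left(-15\right) 11}{f + 2 f} = \frac{f - 330}{3 f} = \left(-330 + f\right) \frac{1}{3 f} = \frac{-330 + f}{3 f}$)
$\frac{907084}{b{\left(D{\left(-4 \right)} \right)}} = \frac{907084}{\frac{1}{3} \cdot \frac{1}{105} \left(-330 + 105\right)} = \frac{907084}{\frac{1}{3} \cdot \frac{1}{105} \left(-225\right)} = \frac{907084}{- \frac{5}{7}} = 907084 \left(- \frac{7}{5}\right) = - \frac{6349588}{5}$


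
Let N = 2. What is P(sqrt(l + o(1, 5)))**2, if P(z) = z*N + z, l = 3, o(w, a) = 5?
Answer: 72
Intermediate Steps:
P(z) = 3*z (P(z) = z*2 + z = 2*z + z = 3*z)
P(sqrt(l + o(1, 5)))**2 = (3*sqrt(3 + 5))**2 = (3*sqrt(8))**2 = (3*(2*sqrt(2)))**2 = (6*sqrt(2))**2 = 72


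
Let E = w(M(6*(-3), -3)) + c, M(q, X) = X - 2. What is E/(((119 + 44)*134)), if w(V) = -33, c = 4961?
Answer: 2464/10921 ≈ 0.22562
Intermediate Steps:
M(q, X) = -2 + X
E = 4928 (E = -33 + 4961 = 4928)
E/(((119 + 44)*134)) = 4928/(((119 + 44)*134)) = 4928/((163*134)) = 4928/21842 = 4928*(1/21842) = 2464/10921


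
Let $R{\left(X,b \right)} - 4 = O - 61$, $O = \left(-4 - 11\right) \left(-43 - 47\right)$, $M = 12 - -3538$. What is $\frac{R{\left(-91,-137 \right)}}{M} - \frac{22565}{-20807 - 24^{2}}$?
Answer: $\frac{107753969}{75909650} \approx 1.4195$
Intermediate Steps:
$M = 3550$ ($M = 12 + 3538 = 3550$)
$O = 1350$ ($O = \left(-15\right) \left(-90\right) = 1350$)
$R{\left(X,b \right)} = 1293$ ($R{\left(X,b \right)} = 4 + \left(1350 - 61\right) = 4 + 1289 = 1293$)
$\frac{R{\left(-91,-137 \right)}}{M} - \frac{22565}{-20807 - 24^{2}} = \frac{1293}{3550} - \frac{22565}{-20807 - 24^{2}} = 1293 \cdot \frac{1}{3550} - \frac{22565}{-20807 - 576} = \frac{1293}{3550} - \frac{22565}{-20807 - 576} = \frac{1293}{3550} - \frac{22565}{-21383} = \frac{1293}{3550} - - \frac{22565}{21383} = \frac{1293}{3550} + \frac{22565}{21383} = \frac{107753969}{75909650}$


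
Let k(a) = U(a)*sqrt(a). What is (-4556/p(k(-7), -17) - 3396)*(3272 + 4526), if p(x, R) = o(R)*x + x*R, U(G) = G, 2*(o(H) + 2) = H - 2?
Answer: -26482008 + 10150768*I*sqrt(7)/399 ≈ -2.6482e+7 + 67309.0*I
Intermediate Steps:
o(H) = -3 + H/2 (o(H) = -2 + (H - 2)/2 = -2 + (-2 + H)/2 = -2 + (-1 + H/2) = -3 + H/2)
k(a) = a**(3/2) (k(a) = a*sqrt(a) = a**(3/2))
p(x, R) = R*x + x*(-3 + R/2) (p(x, R) = (-3 + R/2)*x + x*R = x*(-3 + R/2) + R*x = R*x + x*(-3 + R/2))
(-4556/p(k(-7), -17) - 3396)*(3272 + 4526) = (-4556*2*I*sqrt(7)/(147*(-2 - 17)) - 3396)*(3272 + 4526) = (-4556*(-2*I*sqrt(7)/2793) - 3396)*7798 = (-(-9112)*I*sqrt(7)/2793 - 3396)*7798 = (9112*I*sqrt(7)/2793 - 3396)*7798 = (-3396 + 9112*I*sqrt(7)/2793)*7798 = -26482008 + 10150768*I*sqrt(7)/399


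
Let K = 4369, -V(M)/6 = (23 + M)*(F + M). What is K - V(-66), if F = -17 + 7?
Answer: 23977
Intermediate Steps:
F = -10
V(M) = -6*(-10 + M)*(23 + M) (V(M) = -6*(23 + M)*(-10 + M) = -6*(-10 + M)*(23 + M))
K - V(-66) = 4369 - (1380 - 78*(-66) - 6*(-66)²) = 4369 - (1380 + 5148 - 6*4356) = 4369 - (1380 + 5148 - 26136) = 4369 - 1*(-19608) = 4369 + 19608 = 23977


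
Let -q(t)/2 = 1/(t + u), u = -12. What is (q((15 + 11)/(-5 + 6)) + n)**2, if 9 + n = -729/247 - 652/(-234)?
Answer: 20978915281/242144721 ≈ 86.638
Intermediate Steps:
q(t) = -2/(-12 + t) (q(t) = -2/(t - 12) = -2/(-12 + t))
n = -20374/2223 (n = -9 + (-729/247 - 652/(-234)) = -9 + (-729*1/247 - 652*(-1/234)) = -9 + (-729/247 + 326/117) = -9 - 367/2223 = -20374/2223 ≈ -9.1651)
(q((15 + 11)/(-5 + 6)) + n)**2 = (-2/(-12 + (15 + 11)/(-5 + 6)) - 20374/2223)**2 = (-2/(-12 + 26/1) - 20374/2223)**2 = (-2/(-12 + 26*1) - 20374/2223)**2 = (-2/(-12 + 26) - 20374/2223)**2 = (-2/14 - 20374/2223)**2 = (-2*1/14 - 20374/2223)**2 = (-1/7 - 20374/2223)**2 = (-144841/15561)**2 = 20978915281/242144721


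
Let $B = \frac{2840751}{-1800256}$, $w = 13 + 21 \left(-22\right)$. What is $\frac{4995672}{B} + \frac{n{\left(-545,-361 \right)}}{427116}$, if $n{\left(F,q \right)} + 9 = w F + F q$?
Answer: $- \frac{426806841859864169}{134814467124} \approx -3.1659 \cdot 10^{6}$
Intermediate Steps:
$w = -449$ ($w = 13 - 462 = -449$)
$n{\left(F,q \right)} = -9 - 449 F + F q$ ($n{\left(F,q \right)} = -9 + \left(- 449 F + F q\right) = -9 - 449 F + F q$)
$B = - \frac{2840751}{1800256}$ ($B = 2840751 \left(- \frac{1}{1800256}\right) = - \frac{2840751}{1800256} \approx -1.578$)
$\frac{4995672}{B} + \frac{n{\left(-545,-361 \right)}}{427116} = \frac{4995672}{- \frac{2840751}{1800256}} + \frac{-9 - -244705 - -196745}{427116} = 4995672 \left(- \frac{1800256}{2840751}\right) + \left(-9 + 244705 + 196745\right) \frac{1}{427116} = - \frac{2997829497344}{946917} + 441441 \cdot \frac{1}{427116} = - \frac{2997829497344}{946917} + \frac{147147}{142372} = - \frac{426806841859864169}{134814467124}$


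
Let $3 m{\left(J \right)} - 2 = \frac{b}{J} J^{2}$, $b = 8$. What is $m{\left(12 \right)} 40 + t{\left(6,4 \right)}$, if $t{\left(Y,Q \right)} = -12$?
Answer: $\frac{3884}{3} \approx 1294.7$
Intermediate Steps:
$m{\left(J \right)} = \frac{2}{3} + \frac{8 J}{3}$ ($m{\left(J \right)} = \frac{2}{3} + \frac{\frac{8}{J} J^{2}}{3} = \frac{2}{3} + \frac{8 J}{3}$)
$m{\left(12 \right)} 40 + t{\left(6,4 \right)} = \left(\frac{2}{3} + \frac{8}{3} \cdot 12\right) 40 - 12 = \left(\frac{2}{3} + 32\right) 40 - 12 = \frac{98}{3} \cdot 40 - 12 = \frac{3920}{3} - 12 = \frac{3884}{3}$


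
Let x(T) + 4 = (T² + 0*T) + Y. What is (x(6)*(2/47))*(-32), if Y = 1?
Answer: -2112/47 ≈ -44.936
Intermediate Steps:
x(T) = -3 + T² (x(T) = -4 + ((T² + 0*T) + 1) = -4 + ((T² + 0) + 1) = -4 + (T² + 1) = -4 + (1 + T²) = -3 + T²)
(x(6)*(2/47))*(-32) = ((-3 + 6²)*(2/47))*(-32) = ((-3 + 36)*(2*(1/47)))*(-32) = (33*(2/47))*(-32) = (66/47)*(-32) = -2112/47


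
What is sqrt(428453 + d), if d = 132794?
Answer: sqrt(561247) ≈ 749.16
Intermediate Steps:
sqrt(428453 + d) = sqrt(428453 + 132794) = sqrt(561247)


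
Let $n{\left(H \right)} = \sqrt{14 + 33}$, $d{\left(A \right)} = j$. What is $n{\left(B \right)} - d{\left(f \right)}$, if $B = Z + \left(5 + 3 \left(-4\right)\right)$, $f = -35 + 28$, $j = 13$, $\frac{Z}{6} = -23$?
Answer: $-13 + \sqrt{47} \approx -6.1443$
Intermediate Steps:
$Z = -138$ ($Z = 6 \left(-23\right) = -138$)
$f = -7$
$d{\left(A \right)} = 13$
$B = -145$ ($B = -138 + \left(5 + 3 \left(-4\right)\right) = -138 + \left(5 - 12\right) = -138 - 7 = -145$)
$n{\left(H \right)} = \sqrt{47}$
$n{\left(B \right)} - d{\left(f \right)} = \sqrt{47} - 13 = -13 + \sqrt{47}$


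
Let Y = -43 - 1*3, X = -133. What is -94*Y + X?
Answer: 4191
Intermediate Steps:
Y = -46 (Y = -43 - 3 = -46)
-94*Y + X = -94*(-46) - 133 = 4324 - 133 = 4191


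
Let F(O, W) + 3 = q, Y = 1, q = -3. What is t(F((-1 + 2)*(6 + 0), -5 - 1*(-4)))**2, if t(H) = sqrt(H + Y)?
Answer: -5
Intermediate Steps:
F(O, W) = -6 (F(O, W) = -3 - 3 = -6)
t(H) = sqrt(1 + H) (t(H) = sqrt(H + 1) = sqrt(1 + H))
t(F((-1 + 2)*(6 + 0), -5 - 1*(-4)))**2 = (sqrt(1 - 6))**2 = (sqrt(-5))**2 = (I*sqrt(5))**2 = -5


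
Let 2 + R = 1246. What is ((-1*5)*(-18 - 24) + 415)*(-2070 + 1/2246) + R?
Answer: -2902967851/2246 ≈ -1.2925e+6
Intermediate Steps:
R = 1244 (R = -2 + 1246 = 1244)
((-1*5)*(-18 - 24) + 415)*(-2070 + 1/2246) + R = ((-1*5)*(-18 - 24) + 415)*(-2070 + 1/2246) + 1244 = (-5*(-42) + 415)*(-2070 + 1/2246) + 1244 = (210 + 415)*(-4649219/2246) + 1244 = 625*(-4649219/2246) + 1244 = -2905761875/2246 + 1244 = -2902967851/2246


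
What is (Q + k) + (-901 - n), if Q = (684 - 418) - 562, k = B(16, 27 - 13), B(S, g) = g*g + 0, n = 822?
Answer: -1823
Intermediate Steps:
B(S, g) = g**2 (B(S, g) = g**2 + 0 = g**2)
k = 196 (k = (27 - 13)**2 = 14**2 = 196)
Q = -296 (Q = 266 - 562 = -296)
(Q + k) + (-901 - n) = (-296 + 196) + (-901 - 1*822) = -100 + (-901 - 822) = -100 - 1723 = -1823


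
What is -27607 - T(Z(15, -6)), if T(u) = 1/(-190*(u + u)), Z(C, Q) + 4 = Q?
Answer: -104906601/3800 ≈ -27607.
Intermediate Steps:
Z(C, Q) = -4 + Q
T(u) = -1/(380*u) (T(u) = 1/(-380*u) = -1/(380*u))
-27607 - T(Z(15, -6)) = -27607 - (-1)/(380*(-4 - 6)) = -27607 - (-1)/(380*(-10)) = -27607 - (-1)*(-1)/(380*10) = -27607 - 1*1/3800 = -27607 - 1/3800 = -104906601/3800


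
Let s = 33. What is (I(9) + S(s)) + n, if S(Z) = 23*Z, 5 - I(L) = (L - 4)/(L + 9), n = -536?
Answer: 4099/18 ≈ 227.72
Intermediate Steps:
I(L) = 5 - (-4 + L)/(9 + L) (I(L) = 5 - (L - 4)/(L + 9) = 5 - (-4 + L)/(9 + L))
(I(9) + S(s)) + n = ((49 + 4*9)/(9 + 9) + 23*33) - 536 = ((49 + 36)/18 + 759) - 536 = ((1/18)*85 + 759) - 536 = (85/18 + 759) - 536 = 13747/18 - 536 = 4099/18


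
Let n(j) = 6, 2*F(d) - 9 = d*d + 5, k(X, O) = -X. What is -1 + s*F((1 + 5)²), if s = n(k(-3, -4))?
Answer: 3929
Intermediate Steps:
F(d) = 7 + d²/2 (F(d) = 9/2 + (d*d + 5)/2 = 9/2 + (d² + 5)/2 = 9/2 + (5 + d²)/2 = 9/2 + (5/2 + d²/2) = 7 + d²/2)
s = 6
-1 + s*F((1 + 5)²) = -1 + 6*(7 + ((1 + 5)²)²/2) = -1 + 6*(7 + (6²)²/2) = -1 + 6*(7 + (½)*36²) = -1 + 6*(7 + (½)*1296) = -1 + 6*(7 + 648) = -1 + 6*655 = -1 + 3930 = 3929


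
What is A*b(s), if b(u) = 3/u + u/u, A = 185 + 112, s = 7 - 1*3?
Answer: 2079/4 ≈ 519.75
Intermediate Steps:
s = 4 (s = 7 - 3 = 4)
A = 297
b(u) = 1 + 3/u (b(u) = 3/u + 1 = 1 + 3/u)
A*b(s) = 297*((3 + 4)/4) = 297*((1/4)*7) = 297*(7/4) = 2079/4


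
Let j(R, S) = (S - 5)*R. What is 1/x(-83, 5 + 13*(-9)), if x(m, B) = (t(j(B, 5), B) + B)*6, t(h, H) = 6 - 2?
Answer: -1/648 ≈ -0.0015432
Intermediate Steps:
j(R, S) = R*(-5 + S) (j(R, S) = (-5 + S)*R = R*(-5 + S))
t(h, H) = 4
x(m, B) = 24 + 6*B (x(m, B) = (4 + B)*6 = 24 + 6*B)
1/x(-83, 5 + 13*(-9)) = 1/(24 + 6*(5 + 13*(-9))) = 1/(24 + 6*(5 - 117)) = 1/(24 + 6*(-112)) = 1/(24 - 672) = 1/(-648) = -1/648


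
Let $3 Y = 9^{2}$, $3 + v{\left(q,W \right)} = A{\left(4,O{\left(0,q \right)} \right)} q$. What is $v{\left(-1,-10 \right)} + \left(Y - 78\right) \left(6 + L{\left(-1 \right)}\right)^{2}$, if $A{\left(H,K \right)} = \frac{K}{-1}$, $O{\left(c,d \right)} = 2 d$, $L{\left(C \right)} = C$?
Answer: $-1280$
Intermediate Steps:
$A{\left(H,K \right)} = - K$ ($A{\left(H,K \right)} = K \left(-1\right) = - K$)
$v{\left(q,W \right)} = -3 - 2 q^{2}$ ($v{\left(q,W \right)} = -3 + - 2 q q = -3 - 2 q^{2}$)
$Y = 27$ ($Y = \frac{9^{2}}{3} = \frac{1}{3} \cdot 81 = 27$)
$v{\left(-1,-10 \right)} + \left(Y - 78\right) \left(6 + L{\left(-1 \right)}\right)^{2} = \left(-3 - 2 \left(-1\right)^{2}\right) + \left(27 - 78\right) \left(6 - 1\right)^{2} = \left(-3 - 2\right) - 51 \cdot 5^{2} = \left(-3 - 2\right) - 1275 = -5 - 1275 = -1280$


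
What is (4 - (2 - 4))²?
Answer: 36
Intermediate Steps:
(4 - (2 - 4))² = (4 - 1*(-2))² = (4 + 2)² = 6² = 36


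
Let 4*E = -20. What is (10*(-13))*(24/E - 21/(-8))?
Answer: 1131/4 ≈ 282.75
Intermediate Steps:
E = -5 (E = (¼)*(-20) = -5)
(10*(-13))*(24/E - 21/(-8)) = (10*(-13))*(24/(-5) - 21/(-8)) = -130*(24*(-⅕) - 21*(-⅛)) = -130*(-24/5 + 21/8) = -130*(-87/40) = 1131/4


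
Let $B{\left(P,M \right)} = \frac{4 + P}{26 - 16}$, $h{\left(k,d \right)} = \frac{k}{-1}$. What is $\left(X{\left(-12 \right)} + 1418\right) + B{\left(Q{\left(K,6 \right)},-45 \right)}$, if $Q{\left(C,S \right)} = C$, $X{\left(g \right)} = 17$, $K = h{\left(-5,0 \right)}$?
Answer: $\frac{14359}{10} \approx 1435.9$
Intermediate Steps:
$h{\left(k,d \right)} = - k$ ($h{\left(k,d \right)} = k \left(-1\right) = - k$)
$K = 5$ ($K = \left(-1\right) \left(-5\right) = 5$)
$B{\left(P,M \right)} = \frac{2}{5} + \frac{P}{10}$ ($B{\left(P,M \right)} = \frac{4 + P}{10} = \left(4 + P\right) \frac{1}{10} = \frac{2}{5} + \frac{P}{10}$)
$\left(X{\left(-12 \right)} + 1418\right) + B{\left(Q{\left(K,6 \right)},-45 \right)} = \left(17 + 1418\right) + \left(\frac{2}{5} + \frac{1}{10} \cdot 5\right) = 1435 + \left(\frac{2}{5} + \frac{1}{2}\right) = 1435 + \frac{9}{10} = \frac{14359}{10}$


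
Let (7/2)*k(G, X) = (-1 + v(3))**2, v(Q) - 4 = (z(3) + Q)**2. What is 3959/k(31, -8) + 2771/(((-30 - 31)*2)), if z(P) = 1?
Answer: 345081/22021 ≈ 15.671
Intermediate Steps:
v(Q) = 4 + (1 + Q)**2
k(G, X) = 722/7 (k(G, X) = 2*(-1 + (4 + (1 + 3)**2))**2/7 = 2*(-1 + (4 + 4**2))**2/7 = 2*(-1 + (4 + 16))**2/7 = 2*(-1 + 20)**2/7 = (2/7)*19**2 = (2/7)*361 = 722/7)
3959/k(31, -8) + 2771/(((-30 - 31)*2)) = 3959/(722/7) + 2771/(((-30 - 31)*2)) = 3959*(7/722) + 2771/((-61*2)) = 27713/722 + 2771/(-122) = 27713/722 + 2771*(-1/122) = 27713/722 - 2771/122 = 345081/22021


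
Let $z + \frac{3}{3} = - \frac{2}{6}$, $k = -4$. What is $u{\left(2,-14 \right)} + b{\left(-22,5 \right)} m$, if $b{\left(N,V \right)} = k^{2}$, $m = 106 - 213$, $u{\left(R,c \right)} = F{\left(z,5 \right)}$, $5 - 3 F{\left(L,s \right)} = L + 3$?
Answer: $- \frac{15398}{9} \approx -1710.9$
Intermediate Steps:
$z = - \frac{4}{3}$ ($z = -1 - \frac{2}{6} = -1 - \frac{1}{3} = - \frac{4}{3} \approx -1.3333$)
$F{\left(L,s \right)} = \frac{2}{3} - \frac{L}{3}$ ($F{\left(L,s \right)} = \frac{5}{3} - \frac{L + 3}{3} = \frac{5}{3} - \frac{3 + L}{3} = \frac{5}{3} - \left(1 + \frac{L}{3}\right) = \frac{2}{3} - \frac{L}{3}$)
$u{\left(R,c \right)} = \frac{10}{9}$ ($u{\left(R,c \right)} = \frac{2}{3} - - \frac{4}{9} = \frac{2}{3} + \frac{4}{9} = \frac{10}{9}$)
$m = -107$
$b{\left(N,V \right)} = 16$ ($b{\left(N,V \right)} = \left(-4\right)^{2} = 16$)
$u{\left(2,-14 \right)} + b{\left(-22,5 \right)} m = \frac{10}{9} + 16 \left(-107\right) = \frac{10}{9} - 1712 = - \frac{15398}{9}$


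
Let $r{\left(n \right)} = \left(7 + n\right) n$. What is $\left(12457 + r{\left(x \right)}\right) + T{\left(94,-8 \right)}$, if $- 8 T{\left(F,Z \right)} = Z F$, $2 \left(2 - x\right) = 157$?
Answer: $\frac{71471}{4} \approx 17868.0$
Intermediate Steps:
$x = - \frac{153}{2}$ ($x = 2 - \frac{157}{2} = - \frac{153}{2} \approx -76.5$)
$r{\left(n \right)} = n \left(7 + n\right)$
$T{\left(F,Z \right)} = - \frac{F Z}{8}$ ($T{\left(F,Z \right)} = - \frac{Z F}{8} = - \frac{F Z}{8}$)
$\left(12457 + r{\left(x \right)}\right) + T{\left(94,-8 \right)} = \left(12457 - \frac{153 \left(7 - \frac{153}{2}\right)}{2}\right) - \frac{47}{4} \left(-8\right) = \left(12457 - - \frac{21267}{4}\right) + 94 = \left(12457 + \frac{21267}{4}\right) + 94 = \frac{71095}{4} + 94 = \frac{71471}{4}$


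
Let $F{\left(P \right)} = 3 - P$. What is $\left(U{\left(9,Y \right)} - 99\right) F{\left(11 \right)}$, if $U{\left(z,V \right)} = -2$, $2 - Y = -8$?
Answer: $808$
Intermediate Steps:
$Y = 10$ ($Y = 2 - -8 = 2 + 8 = 10$)
$\left(U{\left(9,Y \right)} - 99\right) F{\left(11 \right)} = \left(-2 - 99\right) \left(3 - 11\right) = - 101 \left(3 - 11\right) = \left(-101\right) \left(-8\right) = 808$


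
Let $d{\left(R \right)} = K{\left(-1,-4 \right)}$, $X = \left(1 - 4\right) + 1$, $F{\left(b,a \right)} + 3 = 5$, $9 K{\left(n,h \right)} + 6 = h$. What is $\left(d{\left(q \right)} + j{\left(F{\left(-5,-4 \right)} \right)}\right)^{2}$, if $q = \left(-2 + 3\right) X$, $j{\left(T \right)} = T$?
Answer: $\frac{64}{81} \approx 0.79012$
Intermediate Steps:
$K{\left(n,h \right)} = - \frac{2}{3} + \frac{h}{9}$
$F{\left(b,a \right)} = 2$ ($F{\left(b,a \right)} = -3 + 5 = 2$)
$X = -2$ ($X = -3 + 1 = -2$)
$q = -2$ ($q = \left(-2 + 3\right) \left(-2\right) = 1 \left(-2\right) = -2$)
$d{\left(R \right)} = - \frac{10}{9}$ ($d{\left(R \right)} = - \frac{2}{3} + \frac{1}{9} \left(-4\right) = - \frac{2}{3} - \frac{4}{9} = - \frac{10}{9}$)
$\left(d{\left(q \right)} + j{\left(F{\left(-5,-4 \right)} \right)}\right)^{2} = \left(- \frac{10}{9} + 2\right)^{2} = \left(\frac{8}{9}\right)^{2} = \frac{64}{81}$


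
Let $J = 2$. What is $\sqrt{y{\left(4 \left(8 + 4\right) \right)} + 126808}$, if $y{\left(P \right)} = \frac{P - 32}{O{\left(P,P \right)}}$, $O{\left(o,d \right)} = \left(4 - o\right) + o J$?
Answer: $\frac{2 \sqrt{5357651}}{13} \approx 356.1$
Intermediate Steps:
$O{\left(o,d \right)} = 4 + o$ ($O{\left(o,d \right)} = \left(4 - o\right) + o 2 = \left(4 - o\right) + 2 o = 4 + o$)
$y{\left(P \right)} = \frac{-32 + P}{4 + P}$ ($y{\left(P \right)} = \frac{P - 32}{4 + P} = \frac{-32 + P}{4 + P}$)
$\sqrt{y{\left(4 \left(8 + 4\right) \right)} + 126808} = \sqrt{\frac{-32 + 4 \left(8 + 4\right)}{4 + 4 \left(8 + 4\right)} + 126808} = \sqrt{\frac{-32 + 4 \cdot 12}{4 + 4 \cdot 12} + 126808} = \sqrt{\frac{-32 + 48}{4 + 48} + 126808} = \sqrt{\frac{1}{52} \cdot 16 + 126808} = \sqrt{\frac{4}{13} + 126808} = \sqrt{\frac{1648508}{13}} = \frac{2 \sqrt{5357651}}{13}$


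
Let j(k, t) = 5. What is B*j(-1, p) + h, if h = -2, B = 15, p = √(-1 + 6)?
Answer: 73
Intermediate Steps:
p = √5 ≈ 2.2361
B*j(-1, p) + h = 15*5 - 2 = 75 - 2 = 73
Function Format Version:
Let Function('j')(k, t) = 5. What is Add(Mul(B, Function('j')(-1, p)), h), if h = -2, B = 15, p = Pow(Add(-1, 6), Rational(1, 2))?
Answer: 73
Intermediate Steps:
p = Pow(5, Rational(1, 2)) ≈ 2.2361
Add(Mul(B, Function('j')(-1, p)), h) = Add(Mul(15, 5), -2) = Add(75, -2) = 73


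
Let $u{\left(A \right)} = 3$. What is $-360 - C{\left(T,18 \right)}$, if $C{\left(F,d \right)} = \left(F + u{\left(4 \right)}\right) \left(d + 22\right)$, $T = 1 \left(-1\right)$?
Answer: $-440$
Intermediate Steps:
$T = -1$
$C{\left(F,d \right)} = \left(3 + F\right) \left(22 + d\right)$ ($C{\left(F,d \right)} = \left(F + 3\right) \left(d + 22\right) = \left(3 + F\right) \left(22 + d\right)$)
$-360 - C{\left(T,18 \right)} = -360 - \left(66 + 3 \cdot 18 + 22 \left(-1\right) - 18\right) = -360 - \left(66 + 54 - 22 - 18\right) = -360 - 80 = -440$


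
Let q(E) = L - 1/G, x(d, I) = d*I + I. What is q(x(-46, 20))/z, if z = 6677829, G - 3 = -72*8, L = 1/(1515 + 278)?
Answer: 2366/6860728058481 ≈ 3.4486e-10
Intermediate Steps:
L = 1/1793 ≈ 0.00055772
G = -573 (G = 3 - 72*8 = 3 - 576 = -573)
x(d, I) = I + I*d (x(d, I) = I*d + I = I + I*d)
q(E) = 2366/1027389 (q(E) = 1/1793 - 1/(-573) = 1/1793 - 1*(-1/573) = 1/1793 + 1/573 = 2366/1027389)
q(x(-46, 20))/z = (2366/1027389)/6677829 = (2366/1027389)*(1/6677829) = 2366/6860728058481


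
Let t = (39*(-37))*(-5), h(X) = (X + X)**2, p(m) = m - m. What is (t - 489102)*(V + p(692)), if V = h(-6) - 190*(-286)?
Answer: -26255131308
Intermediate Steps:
p(m) = 0
h(X) = 4*X**2 (h(X) = (2*X)**2 = 4*X**2)
t = 7215 (t = -1443*(-5) = 7215)
V = 54484 (V = 4*(-6)**2 - 190*(-286) = 4*36 + 54340 = 144 + 54340 = 54484)
(t - 489102)*(V + p(692)) = (7215 - 489102)*(54484 + 0) = -481887*54484 = -26255131308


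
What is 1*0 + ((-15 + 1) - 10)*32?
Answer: -768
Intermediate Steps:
1*0 + ((-15 + 1) - 10)*32 = 0 + (-14 - 10)*32 = 0 - 24*32 = 0 - 768 = -768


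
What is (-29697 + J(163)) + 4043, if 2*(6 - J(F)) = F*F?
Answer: -77865/2 ≈ -38933.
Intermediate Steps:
J(F) = 6 - F²/2 (J(F) = 6 - F*F/2 = 6 - F²/2)
(-29697 + J(163)) + 4043 = (-29697 + (6 - ½*163²)) + 4043 = (-29697 + (6 - ½*26569)) + 4043 = (-29697 + (6 - 26569/2)) + 4043 = (-29697 - 26557/2) + 4043 = -85951/2 + 4043 = -77865/2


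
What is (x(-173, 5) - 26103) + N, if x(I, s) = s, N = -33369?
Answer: -59467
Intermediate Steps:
(x(-173, 5) - 26103) + N = (5 - 26103) - 33369 = -26098 - 33369 = -59467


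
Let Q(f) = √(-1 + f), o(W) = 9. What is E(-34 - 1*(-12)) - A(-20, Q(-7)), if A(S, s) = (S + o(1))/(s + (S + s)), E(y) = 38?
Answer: 4049/108 - 11*I*√2/108 ≈ 37.491 - 0.14404*I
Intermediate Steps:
A(S, s) = (9 + S)/(S + 2*s) (A(S, s) = (S + 9)/(s + (S + s)) = (9 + S)/(S + 2*s))
E(-34 - 1*(-12)) - A(-20, Q(-7)) = 38 - (9 - 20)/(-20 + 2*√(-1 - 7)) = 38 - (-11)/(-20 + 2*√(-8)) = 38 - (-11)/(-20 + 2*(2*I*√2)) = 38 - (-11)/(-20 + 4*I*√2) = 38 + 11/(-20 + 4*I*√2)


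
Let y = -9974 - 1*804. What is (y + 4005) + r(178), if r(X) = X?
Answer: -6595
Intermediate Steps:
y = -10778 (y = -9974 - 804 = -10778)
(y + 4005) + r(178) = (-10778 + 4005) + 178 = -6773 + 178 = -6595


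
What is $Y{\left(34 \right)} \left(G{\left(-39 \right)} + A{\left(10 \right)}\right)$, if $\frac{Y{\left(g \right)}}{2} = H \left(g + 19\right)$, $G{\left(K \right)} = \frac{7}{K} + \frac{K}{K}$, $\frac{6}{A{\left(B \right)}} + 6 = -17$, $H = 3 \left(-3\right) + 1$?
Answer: $- \frac{425696}{897} \approx -474.58$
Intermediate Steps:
$H = -8$ ($H = -9 + 1 = -8$)
$A{\left(B \right)} = - \frac{6}{23}$ ($A{\left(B \right)} = \frac{6}{-6 - 17} = \frac{6}{-23} = 6 \left(- \frac{1}{23}\right) = - \frac{6}{23}$)
$G{\left(K \right)} = 1 + \frac{7}{K}$ ($G{\left(K \right)} = \frac{7}{K} + 1 = 1 + \frac{7}{K}$)
$Y{\left(g \right)} = -304 - 16 g$ ($Y{\left(g \right)} = 2 \left(- 8 \left(g + 19\right)\right) = 2 \left(- 8 \left(19 + g\right)\right) = 2 \left(-152 - 8 g\right) = -304 - 16 g$)
$Y{\left(34 \right)} \left(G{\left(-39 \right)} + A{\left(10 \right)}\right) = \left(-304 - 544\right) \left(\frac{7 - 39}{-39} - \frac{6}{23}\right) = \left(-304 - 544\right) \left(\left(- \frac{1}{39}\right) \left(-32\right) - \frac{6}{23}\right) = - 848 \left(\frac{32}{39} - \frac{6}{23}\right) = \left(-848\right) \frac{502}{897} = - \frac{425696}{897}$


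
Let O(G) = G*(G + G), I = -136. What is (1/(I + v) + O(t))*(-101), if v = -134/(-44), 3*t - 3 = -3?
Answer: 2222/2925 ≈ 0.75966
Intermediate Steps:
t = 0 (t = 1 + (⅓)*(-3) = 1 - 1 = 0)
v = 67/22 (v = -134*(-1/44) = 67/22 ≈ 3.0455)
O(G) = 2*G² (O(G) = G*(2*G) = 2*G²)
(1/(I + v) + O(t))*(-101) = (1/(-136 + 67/22) + 2*0²)*(-101) = (1/(-2925/22) + 2*0)*(-101) = (-22/2925 + 0)*(-101) = -22/2925*(-101) = 2222/2925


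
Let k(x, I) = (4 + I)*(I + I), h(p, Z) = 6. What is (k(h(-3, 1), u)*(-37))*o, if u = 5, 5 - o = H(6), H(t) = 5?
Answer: 0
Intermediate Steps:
o = 0 (o = 5 - 1*5 = 5 - 5 = 0)
k(x, I) = 2*I*(4 + I) (k(x, I) = (4 + I)*(2*I) = 2*I*(4 + I))
(k(h(-3, 1), u)*(-37))*o = ((2*5*(4 + 5))*(-37))*0 = ((2*5*9)*(-37))*0 = (90*(-37))*0 = -3330*0 = 0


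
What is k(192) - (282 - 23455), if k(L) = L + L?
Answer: 23557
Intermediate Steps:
k(L) = 2*L
k(192) - (282 - 23455) = 2*192 - (282 - 23455) = 384 - 1*(-23173) = 384 + 23173 = 23557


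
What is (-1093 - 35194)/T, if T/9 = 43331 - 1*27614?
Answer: -36287/141453 ≈ -0.25653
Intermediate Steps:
T = 141453 (T = 9*(43331 - 1*27614) = 9*(43331 - 27614) = 9*15717 = 141453)
(-1093 - 35194)/T = (-1093 - 35194)/141453 = -36287*1/141453 = -36287/141453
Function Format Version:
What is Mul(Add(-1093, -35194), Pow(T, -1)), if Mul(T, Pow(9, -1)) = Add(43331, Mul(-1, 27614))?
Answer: Rational(-36287, 141453) ≈ -0.25653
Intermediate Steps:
T = 141453 (T = Mul(9, Add(43331, Mul(-1, 27614))) = Mul(9, Add(43331, -27614)) = Mul(9, 15717) = 141453)
Mul(Add(-1093, -35194), Pow(T, -1)) = Mul(Add(-1093, -35194), Pow(141453, -1)) = Mul(-36287, Rational(1, 141453)) = Rational(-36287, 141453)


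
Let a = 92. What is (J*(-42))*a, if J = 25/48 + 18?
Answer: -143129/2 ≈ -71565.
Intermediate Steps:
J = 889/48 (J = 25*(1/48) + 18 = 25/48 + 18 = 889/48 ≈ 18.521)
(J*(-42))*a = ((889/48)*(-42))*92 = -6223/8*92 = -143129/2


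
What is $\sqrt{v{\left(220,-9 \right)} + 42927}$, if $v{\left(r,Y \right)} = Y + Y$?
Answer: $\sqrt{42909} \approx 207.14$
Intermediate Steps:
$v{\left(r,Y \right)} = 2 Y$
$\sqrt{v{\left(220,-9 \right)} + 42927} = \sqrt{2 \left(-9\right) + 42927} = \sqrt{-18 + 42927} = \sqrt{42909}$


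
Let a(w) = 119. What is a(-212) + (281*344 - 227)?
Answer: 96556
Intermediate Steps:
a(-212) + (281*344 - 227) = 119 + (281*344 - 227) = 119 + (96664 - 227) = 119 + 96437 = 96556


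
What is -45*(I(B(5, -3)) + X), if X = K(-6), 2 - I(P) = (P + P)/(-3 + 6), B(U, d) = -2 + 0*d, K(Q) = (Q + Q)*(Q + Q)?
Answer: -6630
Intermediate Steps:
K(Q) = 4*Q² (K(Q) = (2*Q)*(2*Q) = 4*Q²)
B(U, d) = -2 (B(U, d) = -2 + 0 = -2)
I(P) = 2 - 2*P/3 (I(P) = 2 - (P + P)/(-3 + 6) = 2 - 2*P/3)
X = 144 (X = 4*(-6)² = 4*36 = 144)
-45*(I(B(5, -3)) + X) = -45*((2 - ⅔*(-2)) + 144) = -45*((2 + 4/3) + 144) = -45*(10/3 + 144) = -45*442/3 = -6630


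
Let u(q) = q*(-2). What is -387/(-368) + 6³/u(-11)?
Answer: 44001/4048 ≈ 10.870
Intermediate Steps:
u(q) = -2*q
-387/(-368) + 6³/u(-11) = -387/(-368) + 6³/((-2*(-11))) = -387*(-1/368) + 216/22 = 387/368 + 216*(1/22) = 387/368 + 108/11 = 44001/4048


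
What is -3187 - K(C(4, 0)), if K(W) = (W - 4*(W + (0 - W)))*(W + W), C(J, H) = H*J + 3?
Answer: -3205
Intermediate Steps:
C(J, H) = 3 + H*J
K(W) = 2*W² (K(W) = (W - 4*(W - W))*(2*W) = (W - 4*0)*(2*W) = (W + 0)*(2*W) = W*(2*W) = 2*W²)
-3187 - K(C(4, 0)) = -3187 - 2*(3 + 0*4)² = -3187 - 2*(3 + 0)² = -3187 - 2*3² = -3187 - 2*9 = -3187 - 1*18 = -3187 - 18 = -3205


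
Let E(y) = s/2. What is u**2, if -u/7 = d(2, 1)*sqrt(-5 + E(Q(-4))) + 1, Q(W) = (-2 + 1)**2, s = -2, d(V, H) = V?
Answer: -1127 + 196*I*sqrt(6) ≈ -1127.0 + 480.1*I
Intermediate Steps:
Q(W) = 1 (Q(W) = (-1)**2 = 1)
E(y) = -1 (E(y) = -2/2 = -2*1/2 = -1)
u = -7 - 14*I*sqrt(6) (u = -7*(2*sqrt(-5 - 1) + 1) = -7*(2*sqrt(-6) + 1) = -7*(2*(I*sqrt(6)) + 1) = -7*(2*I*sqrt(6) + 1) = -7*(1 + 2*I*sqrt(6)) = -7 - 14*I*sqrt(6) ≈ -7.0 - 34.293*I)
u**2 = (-7 - 14*I*sqrt(6))**2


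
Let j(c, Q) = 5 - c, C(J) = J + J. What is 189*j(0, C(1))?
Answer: 945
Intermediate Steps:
C(J) = 2*J
189*j(0, C(1)) = 189*(5 - 1*0) = 189*(5 + 0) = 189*5 = 945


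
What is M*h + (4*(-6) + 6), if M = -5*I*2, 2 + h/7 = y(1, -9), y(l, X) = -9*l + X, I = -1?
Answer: -1418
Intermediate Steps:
y(l, X) = X - 9*l
h = -140 (h = -14 + 7*(-9 - 9*1) = -14 + 7*(-9 - 9) = -14 + 7*(-18) = -14 - 126 = -140)
M = 10 (M = -5*(-1)*2 = 5*2 = 10)
M*h + (4*(-6) + 6) = 10*(-140) + (4*(-6) + 6) = -1400 + (-24 + 6) = -1400 - 18 = -1418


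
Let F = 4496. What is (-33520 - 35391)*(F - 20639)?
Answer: 1112430273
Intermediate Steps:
(-33520 - 35391)*(F - 20639) = (-33520 - 35391)*(4496 - 20639) = -68911*(-16143) = 1112430273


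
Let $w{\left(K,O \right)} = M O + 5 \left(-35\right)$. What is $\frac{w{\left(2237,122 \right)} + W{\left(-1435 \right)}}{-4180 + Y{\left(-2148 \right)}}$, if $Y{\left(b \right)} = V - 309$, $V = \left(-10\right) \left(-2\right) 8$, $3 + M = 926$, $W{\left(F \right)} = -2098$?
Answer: $- \frac{110333}{4329} \approx -25.487$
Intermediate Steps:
$M = 923$ ($M = -3 + 926 = 923$)
$w{\left(K,O \right)} = -175 + 923 O$ ($w{\left(K,O \right)} = 923 O + 5 \left(-35\right) = 923 O - 175 = -175 + 923 O$)
$V = 160$ ($V = 20 \cdot 8 = 160$)
$Y{\left(b \right)} = -149$ ($Y{\left(b \right)} = 160 - 309 = -149$)
$\frac{w{\left(2237,122 \right)} + W{\left(-1435 \right)}}{-4180 + Y{\left(-2148 \right)}} = \frac{\left(-175 + 923 \cdot 122\right) - 2098}{-4180 - 149} = \frac{\left(-175 + 112606\right) - 2098}{-4329} = \left(112431 - 2098\right) \left(- \frac{1}{4329}\right) = 110333 \left(- \frac{1}{4329}\right) = - \frac{110333}{4329}$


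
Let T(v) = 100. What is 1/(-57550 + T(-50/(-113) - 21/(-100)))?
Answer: -1/57450 ≈ -1.7406e-5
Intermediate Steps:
1/(-57550 + T(-50/(-113) - 21/(-100))) = 1/(-57550 + 100) = 1/(-57450) = -1/57450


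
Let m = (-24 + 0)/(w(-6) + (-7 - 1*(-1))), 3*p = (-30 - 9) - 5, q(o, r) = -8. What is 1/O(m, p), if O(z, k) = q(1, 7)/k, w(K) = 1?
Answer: 11/6 ≈ 1.8333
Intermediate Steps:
p = -44/3 (p = ((-30 - 9) - 5)/3 = (-39 - 5)/3 = (⅓)*(-44) = -44/3 ≈ -14.667)
m = 24/5 (m = (-24 + 0)/(1 + (-7 - 1*(-1))) = -24/(1 + (-7 + 1)) = -24/(1 - 6) = -24/(-5) = -24*(-⅕) = 24/5 ≈ 4.8000)
O(z, k) = -8/k
1/O(m, p) = 1/(-8/(-44/3)) = 1/(-8*(-3/44)) = 1/(6/11) = 11/6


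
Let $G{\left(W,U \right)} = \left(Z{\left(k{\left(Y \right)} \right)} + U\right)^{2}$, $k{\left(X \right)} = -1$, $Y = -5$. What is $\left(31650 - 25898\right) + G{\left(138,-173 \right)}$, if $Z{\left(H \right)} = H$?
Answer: $36028$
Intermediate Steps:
$G{\left(W,U \right)} = \left(-1 + U\right)^{2}$
$\left(31650 - 25898\right) + G{\left(138,-173 \right)} = \left(31650 - 25898\right) + \left(-1 - 173\right)^{2} = 5752 + \left(-174\right)^{2} = 5752 + 30276 = 36028$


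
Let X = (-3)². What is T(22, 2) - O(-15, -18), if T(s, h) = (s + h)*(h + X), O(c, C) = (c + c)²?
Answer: -636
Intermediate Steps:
X = 9
O(c, C) = 4*c² (O(c, C) = (2*c)² = 4*c²)
T(s, h) = (9 + h)*(h + s) (T(s, h) = (s + h)*(h + 9) = (h + s)*(9 + h) = (9 + h)*(h + s))
T(22, 2) - O(-15, -18) = (2² + 9*2 + 9*22 + 2*22) - 4*(-15)² = (4 + 18 + 198 + 44) - 4*225 = 264 - 1*900 = 264 - 900 = -636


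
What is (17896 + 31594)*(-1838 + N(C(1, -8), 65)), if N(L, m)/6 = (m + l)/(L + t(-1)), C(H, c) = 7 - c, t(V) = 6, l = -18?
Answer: -90298040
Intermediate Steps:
N(L, m) = 6*(-18 + m)/(6 + L) (N(L, m) = 6*((m - 18)/(L + 6)) = 6*((-18 + m)/(6 + L)) = 6*(-18 + m)/(6 + L))
(17896 + 31594)*(-1838 + N(C(1, -8), 65)) = (17896 + 31594)*(-1838 + 6*(-18 + 65)/(6 + (7 - 1*(-8)))) = 49490*(-1838 + 6*47/(6 + (7 + 8))) = 49490*(-1838 + 6*47/(6 + 15)) = 49490*(-1838 + 6*47/21) = 49490*(-1838 + 6*(1/21)*47) = 49490*(-1838 + 94/7) = 49490*(-12772/7) = -90298040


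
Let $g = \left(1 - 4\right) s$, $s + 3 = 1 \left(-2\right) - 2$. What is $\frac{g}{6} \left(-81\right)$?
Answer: $- \frac{567}{2} \approx -283.5$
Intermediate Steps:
$s = -7$ ($s = -3 + \left(1 \left(-2\right) - 2\right) = -3 - 4 = -7$)
$g = 21$ ($g = \left(1 - 4\right) \left(-7\right) = \left(-3\right) \left(-7\right) = 21$)
$\frac{g}{6} \left(-81\right) = \frac{21}{6} \left(-81\right) = 21 \cdot \frac{1}{6} \left(-81\right) = \frac{7}{2} \left(-81\right) = - \frac{567}{2}$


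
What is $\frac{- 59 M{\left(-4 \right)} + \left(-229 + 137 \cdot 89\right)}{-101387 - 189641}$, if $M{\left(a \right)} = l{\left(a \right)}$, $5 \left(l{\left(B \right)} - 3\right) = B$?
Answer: $- \frac{59171}{1455140} \approx -0.040663$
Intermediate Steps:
$l{\left(B \right)} = 3 + \frac{B}{5}$
$M{\left(a \right)} = 3 + \frac{a}{5}$
$\frac{- 59 M{\left(-4 \right)} + \left(-229 + 137 \cdot 89\right)}{-101387 - 189641} = \frac{- 59 \left(3 + \frac{1}{5} \left(-4\right)\right) + \left(-229 + 137 \cdot 89\right)}{-101387 - 189641} = \frac{- 59 \left(3 - \frac{4}{5}\right) + \left(-229 + 12193\right)}{-291028} = \left(\left(-59\right) \frac{11}{5} + 11964\right) \left(- \frac{1}{291028}\right) = \left(- \frac{649}{5} + 11964\right) \left(- \frac{1}{291028}\right) = \frac{59171}{5} \left(- \frac{1}{291028}\right) = - \frac{59171}{1455140}$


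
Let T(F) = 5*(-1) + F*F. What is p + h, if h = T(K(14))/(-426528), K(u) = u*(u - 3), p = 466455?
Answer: 198956094529/426528 ≈ 4.6646e+5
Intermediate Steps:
K(u) = u*(-3 + u)
T(F) = -5 + F²
h = -23711/426528 (h = (-5 + (14*(-3 + 14))²)/(-426528) = (-5 + (14*11)²)*(-1/426528) = (-5 + 154²)*(-1/426528) = (-5 + 23716)*(-1/426528) = 23711*(-1/426528) = -23711/426528 ≈ -0.055591)
p + h = 466455 - 23711/426528 = 198956094529/426528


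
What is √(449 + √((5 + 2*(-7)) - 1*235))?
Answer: √(449 + 2*I*√61) ≈ 21.193 + 0.3685*I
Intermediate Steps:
√(449 + √((5 + 2*(-7)) - 1*235)) = √(449 + √((5 - 14) - 235)) = √(449 + √(-9 - 235)) = √(449 + √(-244)) = √(449 + 2*I*√61)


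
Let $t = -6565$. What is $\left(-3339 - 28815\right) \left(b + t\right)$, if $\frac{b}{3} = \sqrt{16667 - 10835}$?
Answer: $211091010 - 5208948 \sqrt{2} \approx 2.0372 \cdot 10^{8}$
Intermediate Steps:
$b = 162 \sqrt{2}$ ($b = 3 \sqrt{16667 - 10835} = 3 \sqrt{5832} = 3 \cdot 54 \sqrt{2} = 162 \sqrt{2} \approx 229.1$)
$\left(-3339 - 28815\right) \left(b + t\right) = \left(-3339 - 28815\right) \left(162 \sqrt{2} - 6565\right) = - 32154 \left(-6565 + 162 \sqrt{2}\right) = 211091010 - 5208948 \sqrt{2}$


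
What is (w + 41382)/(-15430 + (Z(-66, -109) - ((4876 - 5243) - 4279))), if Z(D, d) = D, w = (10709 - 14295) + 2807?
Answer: -40603/10850 ≈ -3.7422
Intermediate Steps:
w = -779 (w = -3586 + 2807 = -779)
(w + 41382)/(-15430 + (Z(-66, -109) - ((4876 - 5243) - 4279))) = (-779 + 41382)/(-15430 + (-66 - ((4876 - 5243) - 4279))) = 40603/(-15430 + (-66 - (-367 - 4279))) = 40603/(-15430 + (-66 - 1*(-4646))) = 40603/(-15430 + (-66 + 4646)) = 40603/(-15430 + 4580) = 40603/(-10850) = 40603*(-1/10850) = -40603/10850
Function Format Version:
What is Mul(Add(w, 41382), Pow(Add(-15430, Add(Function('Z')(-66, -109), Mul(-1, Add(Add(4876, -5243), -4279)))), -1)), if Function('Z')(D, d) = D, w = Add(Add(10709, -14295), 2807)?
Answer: Rational(-40603, 10850) ≈ -3.7422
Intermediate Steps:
w = -779 (w = Add(-3586, 2807) = -779)
Mul(Add(w, 41382), Pow(Add(-15430, Add(Function('Z')(-66, -109), Mul(-1, Add(Add(4876, -5243), -4279)))), -1)) = Mul(Add(-779, 41382), Pow(Add(-15430, Add(-66, Mul(-1, Add(Add(4876, -5243), -4279)))), -1)) = Mul(40603, Pow(Add(-15430, Add(-66, Mul(-1, Add(-367, -4279)))), -1)) = Mul(40603, Pow(Add(-15430, Add(-66, Mul(-1, -4646))), -1)) = Mul(40603, Pow(Add(-15430, Add(-66, 4646)), -1)) = Mul(40603, Pow(Add(-15430, 4580), -1)) = Mul(40603, Pow(-10850, -1)) = Mul(40603, Rational(-1, 10850)) = Rational(-40603, 10850)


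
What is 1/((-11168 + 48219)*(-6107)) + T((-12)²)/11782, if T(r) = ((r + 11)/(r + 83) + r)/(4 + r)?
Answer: 7431004791179/89564198744868904 ≈ 8.2969e-5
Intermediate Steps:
T(r) = (r + (11 + r)/(83 + r))/(4 + r) (T(r) = ((11 + r)/(83 + r) + r)/(4 + r) = (r + (11 + r)/(83 + r))/(4 + r))
1/((-11168 + 48219)*(-6107)) + T((-12)²)/11782 = 1/((-11168 + 48219)*(-6107)) + ((11 + ((-12)²)² + 84*(-12)²)/(332 + ((-12)²)² + 87*(-12)²))/11782 = -1/6107/37051 + ((11 + 144² + 84*144)/(332 + 144² + 87*144))*(1/11782) = (1/37051)*(-1/6107) + ((11 + 20736 + 12096)/(332 + 20736 + 12528))*(1/11782) = -1/226270457 + (32843/33596)*(1/11782) = -1/226270457 + 32843/395828072 = 7431004791179/89564198744868904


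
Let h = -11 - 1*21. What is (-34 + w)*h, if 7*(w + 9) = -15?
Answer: 10112/7 ≈ 1444.6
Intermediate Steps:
w = -78/7 (w = -9 + (1/7)*(-15) = -9 - 15/7 = -78/7 ≈ -11.143)
h = -32 (h = -11 - 21 = -32)
(-34 + w)*h = (-34 - 78/7)*(-32) = -316/7*(-32) = 10112/7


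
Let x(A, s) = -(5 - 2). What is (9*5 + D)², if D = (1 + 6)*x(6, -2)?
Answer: 576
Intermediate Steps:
x(A, s) = -3 (x(A, s) = -1*3 = -3)
D = -21 (D = (1 + 6)*(-3) = 7*(-3) = -21)
(9*5 + D)² = (9*5 - 21)² = (45 - 21)² = 24² = 576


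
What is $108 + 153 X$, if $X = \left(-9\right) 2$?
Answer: $-2646$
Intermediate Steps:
$X = -18$
$108 + 153 X = 108 + 153 \left(-18\right) = 108 - 2754 = -2646$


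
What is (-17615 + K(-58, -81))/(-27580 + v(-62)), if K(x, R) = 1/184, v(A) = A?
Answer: 3241159/5086128 ≈ 0.63725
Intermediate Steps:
K(x, R) = 1/184
(-17615 + K(-58, -81))/(-27580 + v(-62)) = (-17615 + 1/184)/(-27580 - 62) = -3241159/184/(-27642) = -3241159/184*(-1/27642) = 3241159/5086128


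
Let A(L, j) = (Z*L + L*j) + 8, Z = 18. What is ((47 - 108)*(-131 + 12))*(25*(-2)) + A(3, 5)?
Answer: -362873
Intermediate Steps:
A(L, j) = 8 + 18*L + L*j (A(L, j) = (18*L + L*j) + 8 = 8 + 18*L + L*j)
((47 - 108)*(-131 + 12))*(25*(-2)) + A(3, 5) = ((47 - 108)*(-131 + 12))*(25*(-2)) + (8 + 18*3 + 3*5) = -61*(-119)*(-50) + (8 + 54 + 15) = 7259*(-50) + 77 = -362950 + 77 = -362873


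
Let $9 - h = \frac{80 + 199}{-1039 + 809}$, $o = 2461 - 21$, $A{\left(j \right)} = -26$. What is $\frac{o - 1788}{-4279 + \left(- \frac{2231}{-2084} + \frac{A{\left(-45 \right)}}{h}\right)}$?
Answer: $- \frac{3191746032}{20954278865} \approx -0.15232$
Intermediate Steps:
$o = 2440$
$h = \frac{2349}{230}$ ($h = 9 - \frac{80 + 199}{-1039 + 809} = 9 - \frac{279}{-230} = 9 - 279 \left(- \frac{1}{230}\right) = 9 - - \frac{279}{230} = 9 + \frac{279}{230} = \frac{2349}{230} \approx 10.213$)
$\frac{o - 1788}{-4279 + \left(- \frac{2231}{-2084} + \frac{A{\left(-45 \right)}}{h}\right)} = \frac{2440 - 1788}{-4279 - \left(- \frac{2231}{2084} + \frac{5980}{2349}\right)} = \frac{652}{-4279 - \frac{7221701}{4895316}} = \frac{652}{- \frac{20954278865}{4895316}} = 652 \left(- \frac{4895316}{20954278865}\right) = - \frac{3191746032}{20954278865}$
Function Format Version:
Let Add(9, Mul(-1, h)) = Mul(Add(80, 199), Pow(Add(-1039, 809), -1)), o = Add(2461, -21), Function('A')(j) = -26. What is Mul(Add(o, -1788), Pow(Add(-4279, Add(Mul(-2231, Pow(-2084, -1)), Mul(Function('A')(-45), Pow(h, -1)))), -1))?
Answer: Rational(-3191746032, 20954278865) ≈ -0.15232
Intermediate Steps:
o = 2440
h = Rational(2349, 230) (h = Add(9, Mul(-1, Mul(Add(80, 199), Pow(Add(-1039, 809), -1)))) = Add(9, Mul(-1, Mul(279, Pow(-230, -1)))) = Add(9, Mul(-1, Mul(279, Rational(-1, 230)))) = Add(9, Mul(-1, Rational(-279, 230))) = Add(9, Rational(279, 230)) = Rational(2349, 230) ≈ 10.213)
Mul(Add(o, -1788), Pow(Add(-4279, Add(Mul(-2231, Pow(-2084, -1)), Mul(Function('A')(-45), Pow(h, -1)))), -1)) = Mul(Add(2440, -1788), Pow(Add(-4279, Add(Mul(-2231, Pow(-2084, -1)), Mul(-26, Pow(Rational(2349, 230), -1)))), -1)) = Mul(652, Pow(Add(-4279, Add(Mul(-2231, Rational(-1, 2084)), Mul(-26, Rational(230, 2349)))), -1)) = Mul(652, Pow(Add(-4279, Add(Rational(2231, 2084), Rational(-5980, 2349))), -1)) = Mul(652, Pow(Add(-4279, Rational(-7221701, 4895316)), -1)) = Mul(652, Pow(Rational(-20954278865, 4895316), -1)) = Mul(652, Rational(-4895316, 20954278865)) = Rational(-3191746032, 20954278865)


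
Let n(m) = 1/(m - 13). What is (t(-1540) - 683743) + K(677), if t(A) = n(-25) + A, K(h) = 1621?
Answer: -25979157/38 ≈ -6.8366e+5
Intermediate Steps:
n(m) = 1/(-13 + m)
t(A) = -1/38 + A (t(A) = 1/(-13 - 25) + A = 1/(-38) + A = -1/38 + A)
(t(-1540) - 683743) + K(677) = ((-1/38 - 1540) - 683743) + 1621 = (-58521/38 - 683743) + 1621 = -26040755/38 + 1621 = -25979157/38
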